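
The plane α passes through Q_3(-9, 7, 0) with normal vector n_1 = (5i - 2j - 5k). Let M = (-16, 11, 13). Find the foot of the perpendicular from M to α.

α: n_1·r = n_1·Q_3 gives 5x - 2y - 5z = -59.
Foot = M − λn with λ = (n·M − d)/|n|² = (-167 − (-59))/54 = -2.
Foot = (-16, 11, 13) − (-2)·(5, -2, -5) = (-6, 7, 3).

(-6, 7, 3)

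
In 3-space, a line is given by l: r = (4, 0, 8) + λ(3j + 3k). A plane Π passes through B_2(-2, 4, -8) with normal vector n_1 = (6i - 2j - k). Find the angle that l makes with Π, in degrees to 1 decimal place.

19.3

Π: n_1·r = n_1·B_2 gives 6x - 2y - z = -12.
sin θ = |n·v| / (|n||v|) = |-9| / (√41 · √18) = 0.33129.
θ ≈ 19.3°.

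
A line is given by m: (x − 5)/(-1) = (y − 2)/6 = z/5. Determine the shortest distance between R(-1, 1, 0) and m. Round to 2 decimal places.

6.08

m has direction (-1, 6, 5) through (5, 2, 0).
Taking (5, 2, 0) on m with direction v = (-1, 6, 5): w = R − (5, 2, 0) = (-6, -1, 0), and w × v = (-5, 30, -37).
Distance = |w × v| / |v| = √2294 / √62 ≈ 6.08.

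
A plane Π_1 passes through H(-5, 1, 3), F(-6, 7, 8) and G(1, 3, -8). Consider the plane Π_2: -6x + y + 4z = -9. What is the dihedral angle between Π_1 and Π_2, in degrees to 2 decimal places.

59.37

HF = (-1, 6, 5), HG = (6, 2, -11); a normal to Π_1 is HF × HG = (-76, 19, -38).
Using H: Π_1 has equation -76x + 19y - 38z = 285.
cos θ = |n₁·n₂| / (|n₁||n₂|) = |323| / (√7581 · √53).
θ = arccos(0.50957) ≈ 59.37°.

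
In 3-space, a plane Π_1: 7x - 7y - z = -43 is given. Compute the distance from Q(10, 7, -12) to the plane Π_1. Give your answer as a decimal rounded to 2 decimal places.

7.64

n·Q − d = (7)·(10) + (-7)·(7) + (-1)·(-12) − (-43) = 76; |n| = √99.
Distance = |76| / √99 = 76/√99 ≈ 7.64.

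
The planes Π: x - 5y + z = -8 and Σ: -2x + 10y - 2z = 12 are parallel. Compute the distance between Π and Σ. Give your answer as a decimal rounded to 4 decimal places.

Rescale Σ by 1/(-2): x - 5y + z = -6. Then distance = |-8 − (-6)| / √27 ≈ 0.3849.

0.3849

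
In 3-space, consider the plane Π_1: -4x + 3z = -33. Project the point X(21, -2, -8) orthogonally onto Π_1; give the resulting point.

(9, -2, 1)

Foot = X − λn with λ = (n·X − d)/|n|² = (-108 − (-33))/25 = -3.
Foot = (21, -2, -8) − (-3)·(-4, 0, 3) = (9, -2, 1).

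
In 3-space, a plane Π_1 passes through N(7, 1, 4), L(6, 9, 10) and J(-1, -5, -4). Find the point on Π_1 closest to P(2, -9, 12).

(6, -1, 2)

NL = (-1, 8, 6), NJ = (-8, -6, -8); a normal to Π_1 is NL × NJ = (-28, -56, 70).
Using N: Π_1 has equation -28x - 56y + 70z = 28.
Foot = P − λn with λ = (n·P − d)/|n|² = (1288 − 28)/8820 = 1/7.
Foot = (2, -9, 12) − (1/7)·(-28, -56, 70) = (6, -1, 2).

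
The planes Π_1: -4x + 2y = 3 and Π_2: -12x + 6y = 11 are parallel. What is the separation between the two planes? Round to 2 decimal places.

0.15

Rescale Π_2 by 1/3: -4x + 2y = 11/3. Then distance = |3 − (11/3)| / √20 ≈ 0.15.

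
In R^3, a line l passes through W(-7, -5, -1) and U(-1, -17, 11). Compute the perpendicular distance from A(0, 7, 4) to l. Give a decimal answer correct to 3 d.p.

14.579

A direction vector for l is U − W = (6, -12, 12).
Taking (-7, -5, -1) on l with direction v = (6, -12, 12): w = A − (-7, -5, -1) = (7, 12, 5), and w × v = (204, -54, -156).
Distance = |w × v| / |v| = √68868 / √324 ≈ 14.579.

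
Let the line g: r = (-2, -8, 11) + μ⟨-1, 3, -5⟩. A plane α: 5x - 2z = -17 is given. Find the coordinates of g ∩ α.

(-5, 1, -4)

Substitute r = (-2, -8, 11) + t(-1, 3, -5) into the plane: -32 + 5t = -17, so t = 3.
Intersection: (-2, -8, 11) + 3·(-1, 3, -5) = (-5, 1, -4).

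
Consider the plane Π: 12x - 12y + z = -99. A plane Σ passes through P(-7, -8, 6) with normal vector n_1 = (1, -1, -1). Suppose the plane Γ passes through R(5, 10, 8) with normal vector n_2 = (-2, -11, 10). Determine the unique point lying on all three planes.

Σ: n_1·r = n_1·P gives x - y - z = -5.
Γ: n_2·r = n_2·R gives -2x - 11y + 10z = -40.
Solving the 3×3 linear system 12x - 12y + z = -99, x - y - z = -5, -2x - 11y + 10z = -40 (e.g. by elimination or Cramer's rule, determinant = -169) gives (-6, 2, -3).

(-6, 2, -3)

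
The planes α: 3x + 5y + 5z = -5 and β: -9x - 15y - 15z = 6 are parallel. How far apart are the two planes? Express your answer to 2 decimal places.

0.39

Rescale β by 1/(-3): 3x + 5y + 5z = -2. Then distance = |-5 − (-2)| / √59 ≈ 0.39.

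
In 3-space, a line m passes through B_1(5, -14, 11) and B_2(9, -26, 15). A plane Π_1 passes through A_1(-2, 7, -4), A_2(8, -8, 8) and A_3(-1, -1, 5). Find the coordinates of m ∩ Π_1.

(2, -5, 8)

A direction vector for m is B_2 − B_1 = (4, -12, 4).
A_1A_2 = (10, -15, 12), A_1A_3 = (1, -8, 9); a normal to Π_1 is A_1A_2 × A_1A_3 = (-39, -78, -65).
Using A_1: Π_1 has equation -39x - 78y - 65z = -208.
Substitute r = (5, -14, 11) + t(4, -12, 4) into the plane: 182 + 520t = -208, so t = -3/4.
Intersection: (5, -14, 11) + (-3/4)·(4, -12, 4) = (2, -5, 8).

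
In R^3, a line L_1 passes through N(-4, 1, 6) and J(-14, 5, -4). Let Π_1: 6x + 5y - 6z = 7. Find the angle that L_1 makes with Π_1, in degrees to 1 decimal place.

A direction vector for L_1 is J − N = (-10, 4, -10).
sin θ = |n·v| / (|n||v|) = |20| / (√97 · √216) = 0.13817.
θ ≈ 7.9°.

7.9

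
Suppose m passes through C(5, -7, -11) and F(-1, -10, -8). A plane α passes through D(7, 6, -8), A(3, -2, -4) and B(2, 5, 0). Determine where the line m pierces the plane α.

(7, -6, -12)

A direction vector for m is F − C = (-6, -3, 3).
DA = (-4, -8, 4), DB = (-5, -1, 8); a normal to α is DA × DB = (-60, 12, -36).
Using D: α has equation -60x + 12y - 36z = -60.
Substitute r = (5, -7, -11) + t(-6, -3, 3) into the plane: 12 + 216t = -60, so t = -1/3.
Intersection: (5, -7, -11) + (-1/3)·(-6, -3, 3) = (7, -6, -12).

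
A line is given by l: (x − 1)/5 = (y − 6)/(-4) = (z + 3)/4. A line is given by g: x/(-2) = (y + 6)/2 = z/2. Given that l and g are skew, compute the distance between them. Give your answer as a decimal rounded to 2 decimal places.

9.85

l has direction (5, -4, 4) through (1, 6, -3).
g has direction (-2, 2, 2) through (0, -6, 0).
Common perpendicular direction n = (5, -4, 4) × (-2, 2, 2) = (-16, -18, 2).
With w = (0, -6, 0) − (1, 6, -3) = (-1, -12, 3), w · n = 238.
Distance = |w · n| / |n| = |238| / √584 ≈ 9.85.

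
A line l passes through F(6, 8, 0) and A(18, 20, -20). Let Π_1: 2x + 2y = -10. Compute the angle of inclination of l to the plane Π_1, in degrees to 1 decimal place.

A direction vector for l is A − F = (12, 12, -20).
sin θ = |n·v| / (|n||v|) = |48| / (√8 · √688) = 0.64700.
θ ≈ 40.3°.

40.3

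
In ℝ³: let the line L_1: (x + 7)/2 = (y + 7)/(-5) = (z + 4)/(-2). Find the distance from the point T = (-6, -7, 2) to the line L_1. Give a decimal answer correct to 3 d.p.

L_1 has direction (2, -5, -2) through (-7, -7, -4).
Taking (-7, -7, -4) on L_1 with direction v = (2, -5, -2): w = T − (-7, -7, -4) = (1, 0, 6), and w × v = (30, 14, -5).
Distance = |w × v| / |v| = √1121 / √33 ≈ 5.828.

5.828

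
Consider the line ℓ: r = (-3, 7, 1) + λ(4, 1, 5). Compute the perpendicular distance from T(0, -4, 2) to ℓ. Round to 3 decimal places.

11.408

Taking (-3, 7, 1) on ℓ with direction v = (4, 1, 5): w = T − (-3, 7, 1) = (3, -11, 1), and w × v = (-56, -11, 47).
Distance = |w × v| / |v| = √5466 / √42 ≈ 11.408.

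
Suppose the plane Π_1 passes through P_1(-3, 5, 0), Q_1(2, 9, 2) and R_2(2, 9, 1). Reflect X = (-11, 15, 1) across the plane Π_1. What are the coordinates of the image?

P_1Q_1 = (5, 4, 2), P_1R_2 = (5, 4, 1); a normal to Π_1 is P_1Q_1 × P_1R_2 = (-4, 5, 0).
Using P_1: Π_1 has equation -4x + 5y = 37.
λ = (n·X − d)/|n|² = (119 − 37)/41 = 2.
Reflection = X − 2λn = (-11, 15, 1) − 4·(-4, 5, 0) = (5, -5, 1).

(5, -5, 1)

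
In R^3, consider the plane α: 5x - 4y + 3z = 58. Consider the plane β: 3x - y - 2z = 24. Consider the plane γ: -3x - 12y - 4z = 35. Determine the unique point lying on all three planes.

(7, -5, 1)

Solving the 3×3 linear system 5x - 4y + 3z = 58, 3x - y - 2z = 24, -3x - 12y - 4z = 35 (e.g. by elimination or Cramer's rule, determinant = -289) gives (7, -5, 1).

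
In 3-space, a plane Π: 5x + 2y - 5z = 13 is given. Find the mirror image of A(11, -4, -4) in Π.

λ = (n·A − d)/|n|² = (67 − 13)/54 = 1.
Reflection = A − 2λn = (11, -4, -4) − 2·(5, 2, -5) = (1, -8, 6).

(1, -8, 6)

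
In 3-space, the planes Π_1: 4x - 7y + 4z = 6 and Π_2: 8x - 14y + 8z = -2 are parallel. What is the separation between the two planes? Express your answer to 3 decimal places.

0.778

Rescale Π_2 by 1/2: 4x - 7y + 4z = -1. Then distance = |6 − (-1)| / √81 ≈ 0.778.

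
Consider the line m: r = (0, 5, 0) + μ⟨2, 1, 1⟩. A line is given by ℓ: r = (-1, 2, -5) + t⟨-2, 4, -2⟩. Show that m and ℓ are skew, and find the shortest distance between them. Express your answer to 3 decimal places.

Common perpendicular direction n = (2, 1, 1) × (-2, 4, -2) = (-6, 2, 10).
With w = (-1, 2, -5) − (0, 5, 0) = (-1, -3, -5), w · n = -50.
Since n ≠ 0 the lines are not parallel, and w · n = -50 ≠ 0 so they do not intersect; hence they are skew.
Distance = |w · n| / |n| = |-50| / √140 ≈ 4.226.

4.226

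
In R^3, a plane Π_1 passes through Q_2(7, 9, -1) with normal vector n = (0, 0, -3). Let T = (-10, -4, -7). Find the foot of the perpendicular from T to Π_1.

(-10, -4, -1)

Π_1: n·r = n·Q_2 gives -3z = 3.
Foot = T − λn with λ = (n·T − d)/|n|² = (21 − 3)/9 = 2.
Foot = (-10, -4, -7) − 2·(0, 0, -3) = (-10, -4, -1).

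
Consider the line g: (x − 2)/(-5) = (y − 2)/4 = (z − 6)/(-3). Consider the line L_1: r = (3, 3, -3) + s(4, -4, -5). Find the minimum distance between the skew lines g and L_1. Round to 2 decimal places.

g has direction (-5, 4, -3) through (2, 2, 6).
Common perpendicular direction n = (-5, 4, -3) × (4, -4, -5) = (-32, -37, 4).
With w = (3, 3, -3) − (2, 2, 6) = (1, 1, -9), w · n = -105.
Distance = |w · n| / |n| = |-105| / √2409 ≈ 2.14.

2.14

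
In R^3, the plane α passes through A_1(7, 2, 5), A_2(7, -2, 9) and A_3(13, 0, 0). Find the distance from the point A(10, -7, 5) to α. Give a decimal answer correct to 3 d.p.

3.000

A_1A_2 = (0, -4, 4), A_1A_3 = (6, -2, -5); a normal to α is A_1A_2 × A_1A_3 = (28, 24, 24).
Using A_1: α has equation 28x + 24y + 24z = 364.
n·A − d = (28)·(10) + (24)·(-7) + (24)·(5) − 364 = -132; |n| = √1936.
Distance = |-132| / √1936 = 132/√1936 ≈ 3.000.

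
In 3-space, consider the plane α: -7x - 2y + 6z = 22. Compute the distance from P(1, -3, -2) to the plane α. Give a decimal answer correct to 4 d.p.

3.7100

n·P − d = (-7)·(1) + (-2)·(-3) + (6)·(-2) − 22 = -35; |n| = √89.
Distance = |-35| / √89 = 35/√89 ≈ 3.7100.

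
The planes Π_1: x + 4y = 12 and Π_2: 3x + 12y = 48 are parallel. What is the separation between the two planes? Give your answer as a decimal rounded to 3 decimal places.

Rescale Π_2 by 1/3: x + 4y = 16. Then distance = |12 − 16| / √17 ≈ 0.970.

0.970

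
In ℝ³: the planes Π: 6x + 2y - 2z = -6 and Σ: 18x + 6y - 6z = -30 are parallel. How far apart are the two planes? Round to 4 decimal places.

Rescale Σ by 1/3: 6x + 2y - 2z = -10. Then distance = |-6 − (-10)| / √44 ≈ 0.6030.

0.6030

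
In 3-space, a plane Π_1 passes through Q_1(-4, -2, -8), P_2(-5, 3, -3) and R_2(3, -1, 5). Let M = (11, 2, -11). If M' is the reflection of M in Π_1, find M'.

(-9, -14, 1)

Q_1P_2 = (-1, 5, 5), Q_1R_2 = (7, 1, 13); a normal to Π_1 is Q_1P_2 × Q_1R_2 = (60, 48, -36).
Using Q_1: Π_1 has equation 60x + 48y - 36z = -48.
λ = (n·M − d)/|n|² = (1152 − (-48))/7200 = 1/6.
Reflection = M − 2λn = (11, 2, -11) − (1/3)·(60, 48, -36) = (-9, -14, 1).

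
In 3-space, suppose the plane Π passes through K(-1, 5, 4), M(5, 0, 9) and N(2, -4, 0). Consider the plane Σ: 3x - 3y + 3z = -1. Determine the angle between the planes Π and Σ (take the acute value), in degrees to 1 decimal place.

84.9

KM = (6, -5, 5), KN = (3, -9, -4); a normal to Π is KM × KN = (65, 39, -39).
Using K: Π has equation 65x + 39y - 39z = -26.
cos θ = |n₁·n₂| / (|n₁||n₂|) = |-39| / (√7267 · √27).
θ = arccos(0.08805) ≈ 84.9°.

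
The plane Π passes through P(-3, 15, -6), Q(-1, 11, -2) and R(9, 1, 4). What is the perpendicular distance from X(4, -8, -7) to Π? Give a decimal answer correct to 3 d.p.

14.546

PQ = (2, -4, 4), PR = (12, -14, 10); a normal to Π is PQ × PR = (16, 28, 20).
Using P: Π has equation 16x + 28y + 20z = 252.
n·X − d = (16)·(4) + (28)·(-8) + (20)·(-7) − 252 = -552; |n| = √1440.
Distance = |-552| / √1440 = 552/√1440 ≈ 14.546.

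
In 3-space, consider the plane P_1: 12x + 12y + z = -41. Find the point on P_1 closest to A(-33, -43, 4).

(3, -7, 7)

Foot = A − λn with λ = (n·A − d)/|n|² = (-908 − (-41))/289 = -3.
Foot = (-33, -43, 4) − (-3)·(12, 12, 1) = (3, -7, 7).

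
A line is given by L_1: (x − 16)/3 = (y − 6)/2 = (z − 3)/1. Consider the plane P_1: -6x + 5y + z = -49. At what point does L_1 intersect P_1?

L_1 has direction (3, 2, 1) through (16, 6, 3).
Substitute r = (16, 6, 3) + t(3, 2, 1) into the plane: -63 + (-7)t = -49, so t = -2.
Intersection: (16, 6, 3) + (-2)·(3, 2, 1) = (10, 2, 1).

(10, 2, 1)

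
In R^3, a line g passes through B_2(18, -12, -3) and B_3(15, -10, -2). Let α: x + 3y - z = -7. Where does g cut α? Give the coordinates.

A direction vector for g is B_3 − B_2 = (-3, 2, 1).
Substitute r = (18, -12, -3) + t(-3, 2, 1) into the plane: -15 + 2t = -7, so t = 4.
Intersection: (18, -12, -3) + 4·(-3, 2, 1) = (6, -4, 1).

(6, -4, 1)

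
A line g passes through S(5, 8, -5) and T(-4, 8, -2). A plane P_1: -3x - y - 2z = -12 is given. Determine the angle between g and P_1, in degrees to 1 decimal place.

36.3

A direction vector for g is T − S = (-9, 0, 3).
sin θ = |n·v| / (|n||v|) = |21| / (√14 · √90) = 0.59161.
θ ≈ 36.3°.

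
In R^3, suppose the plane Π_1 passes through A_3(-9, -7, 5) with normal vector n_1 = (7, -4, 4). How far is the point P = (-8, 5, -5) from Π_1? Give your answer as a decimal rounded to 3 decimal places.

Π_1: n_1·r = n_1·A_3 gives 7x - 4y + 4z = -15.
n·P − d = (7)·(-8) + (-4)·(5) + (4)·(-5) − (-15) = -81; |n| = √81.
Distance = |-81| / √81 = 81/√81 ≈ 9.000.

9.000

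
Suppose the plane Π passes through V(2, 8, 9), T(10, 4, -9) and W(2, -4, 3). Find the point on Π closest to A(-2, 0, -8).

(6, -2, -4)

VT = (8, -4, -18), VW = (0, -12, -6); a normal to Π is VT × VW = (-192, 48, -96).
Using V: Π has equation -192x + 48y - 96z = -864.
Foot = A − λn with λ = (n·A − d)/|n|² = (1152 − (-864))/48384 = 1/24.
Foot = (-2, 0, -8) − (1/24)·(-192, 48, -96) = (6, -2, -4).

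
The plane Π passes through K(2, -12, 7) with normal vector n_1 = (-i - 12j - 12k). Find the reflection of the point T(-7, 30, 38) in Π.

Π: n_1·r = n_1·K gives -x - 12y - 12z = 58.
λ = (n·T − d)/|n|² = (-809 − 58)/289 = -3.
Reflection = T − 2λn = (-7, 30, 38) − (-6)·(-1, -12, -12) = (-13, -42, -34).

(-13, -42, -34)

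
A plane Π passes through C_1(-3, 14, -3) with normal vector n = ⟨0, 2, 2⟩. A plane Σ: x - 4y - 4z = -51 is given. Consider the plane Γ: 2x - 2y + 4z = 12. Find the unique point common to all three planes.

(-7, 3, 8)

Π: n·r = n·C_1 gives 2y + 2z = 22.
Solving the 3×3 linear system 2y + 2z = 22, x - 4y - 4z = -51, 2x - 2y + 4z = 12 (e.g. by elimination or Cramer's rule, determinant = -12) gives (-7, 3, 8).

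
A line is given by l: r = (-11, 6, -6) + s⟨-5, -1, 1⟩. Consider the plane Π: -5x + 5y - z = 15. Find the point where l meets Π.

Substitute r = (-11, 6, -6) + t(-5, -1, 1) into the plane: 91 + 19t = 15, so t = -4.
Intersection: (-11, 6, -6) + (-4)·(-5, -1, 1) = (9, 10, -10).

(9, 10, -10)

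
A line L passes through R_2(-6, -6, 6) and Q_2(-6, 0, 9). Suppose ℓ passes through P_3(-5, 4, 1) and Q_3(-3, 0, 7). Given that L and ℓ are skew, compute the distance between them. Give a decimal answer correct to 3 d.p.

3.371

A direction vector for L is Q_2 − R_2 = (0, 6, 3).
A direction vector for ℓ is Q_3 − P_3 = (2, -4, 6).
Common perpendicular direction n = (0, 6, 3) × (2, -4, 6) = (48, 6, -12).
With w = (-5, 4, 1) − (-6, -6, 6) = (1, 10, -5), w · n = 168.
Distance = |w · n| / |n| = |168| / √2484 ≈ 3.371.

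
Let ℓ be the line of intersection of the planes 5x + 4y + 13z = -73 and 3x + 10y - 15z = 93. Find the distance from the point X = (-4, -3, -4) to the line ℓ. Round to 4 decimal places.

5.3612

Direction of ℓ: (5, 4, 13) × (3, 10, -15) = (-190, 114, 38).
A point on ℓ: solving the two plane equations with x = 6 gives (6, -3, -7).
Taking (6, -3, -7) on ℓ with direction v = (-190, 114, 38): w = X − (6, -3, -7) = (-10, 0, 3), and w × v = (-342, -190, -1140).
Distance = |w × v| / |v| = √1452664 / √50540 ≈ 5.3612.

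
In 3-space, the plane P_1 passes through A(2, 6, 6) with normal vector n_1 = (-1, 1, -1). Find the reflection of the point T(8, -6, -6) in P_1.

(4, -2, -10)

P_1: n_1·r = n_1·A gives -x + y - z = -2.
λ = (n·T − d)/|n|² = (-8 − (-2))/3 = -2.
Reflection = T − 2λn = (8, -6, -6) − (-4)·(-1, 1, -1) = (4, -2, -10).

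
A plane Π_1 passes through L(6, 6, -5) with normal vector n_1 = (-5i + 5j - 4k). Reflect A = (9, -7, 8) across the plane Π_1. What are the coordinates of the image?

Π_1: n_1·r = n_1·L gives -5x + 5y - 4z = 20.
λ = (n·A − d)/|n|² = (-112 − 20)/66 = -2.
Reflection = A − 2λn = (9, -7, 8) − (-4)·(-5, 5, -4) = (-11, 13, -8).

(-11, 13, -8)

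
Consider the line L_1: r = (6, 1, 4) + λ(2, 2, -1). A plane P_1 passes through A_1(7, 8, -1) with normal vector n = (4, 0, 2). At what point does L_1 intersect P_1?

P_1: n·r = n·A_1 gives 4x + 2z = 26.
Substitute r = (6, 1, 4) + t(2, 2, -1) into the plane: 32 + 6t = 26, so t = -1.
Intersection: (6, 1, 4) + (-1)·(2, 2, -1) = (4, -1, 5).

(4, -1, 5)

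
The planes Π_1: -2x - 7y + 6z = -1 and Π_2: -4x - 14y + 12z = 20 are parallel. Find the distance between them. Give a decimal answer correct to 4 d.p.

1.1660

Rescale Π_2 by 1/2: -2x - 7y + 6z = 10. Then distance = |-1 − 10| / √89 ≈ 1.1660.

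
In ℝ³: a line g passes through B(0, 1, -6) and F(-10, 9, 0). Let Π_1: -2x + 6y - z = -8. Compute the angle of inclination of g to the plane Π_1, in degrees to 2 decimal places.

A direction vector for g is F − B = (-10, 8, 6).
sin θ = |n·v| / (|n||v|) = |62| / (√41 · √200) = 0.68468.
θ ≈ 43.21°.

43.21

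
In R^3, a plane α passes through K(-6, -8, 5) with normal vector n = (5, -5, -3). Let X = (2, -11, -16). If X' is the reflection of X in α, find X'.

(-18, 9, -4)

α: n·r = n·K gives 5x - 5y - 3z = -5.
λ = (n·X − d)/|n|² = (113 − (-5))/59 = 2.
Reflection = X − 2λn = (2, -11, -16) − 4·(5, -5, -3) = (-18, 9, -4).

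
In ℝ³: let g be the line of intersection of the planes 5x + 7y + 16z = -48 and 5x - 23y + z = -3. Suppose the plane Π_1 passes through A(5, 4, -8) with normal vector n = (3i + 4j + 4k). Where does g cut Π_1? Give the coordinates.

(5, 1, -5)

Direction of g: (5, 7, 16) × (5, -23, 1) = (375, 75, -150).
A point on g: solving the two plane equations with x = -5 gives (-5, -1, -1).
Π_1: n·r = n·A gives 3x + 4y + 4z = -1.
Substitute r = (-5, -1, -1) + t(375, 75, -150) into the plane: -23 + 825t = -1, so t = 2/75.
Intersection: (-5, -1, -1) + (2/75)·(375, 75, -150) = (5, 1, -5).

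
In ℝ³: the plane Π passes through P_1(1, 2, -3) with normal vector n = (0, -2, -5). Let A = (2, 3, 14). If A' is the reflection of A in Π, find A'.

Π: n·r = n·P_1 gives -2y - 5z = 11.
λ = (n·A − d)/|n|² = (-76 − 11)/29 = -3.
Reflection = A − 2λn = (2, 3, 14) − (-6)·(0, -2, -5) = (2, -9, -16).

(2, -9, -16)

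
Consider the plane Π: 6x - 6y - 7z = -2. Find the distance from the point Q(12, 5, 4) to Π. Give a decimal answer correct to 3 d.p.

n·Q − d = (6)·(12) + (-6)·(5) + (-7)·(4) − (-2) = 16; |n| = √121.
Distance = |16| / √121 = 16/√121 ≈ 1.455.

1.455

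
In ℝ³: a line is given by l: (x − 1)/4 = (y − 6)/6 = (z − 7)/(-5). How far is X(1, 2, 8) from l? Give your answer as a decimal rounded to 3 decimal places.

l has direction (4, 6, -5) through (1, 6, 7).
Taking (1, 6, 7) on l with direction v = (4, 6, -5): w = X − (1, 6, 7) = (0, -4, 1), and w × v = (14, 4, 16).
Distance = |w × v| / |v| = √468 / √77 ≈ 2.465.

2.465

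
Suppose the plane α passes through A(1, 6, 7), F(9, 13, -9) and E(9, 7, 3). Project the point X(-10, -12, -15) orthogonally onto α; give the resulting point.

AF = (8, 7, -16), AE = (8, 1, -4); a normal to α is AF × AE = (-12, -96, -48).
Using A: α has equation -12x - 96y - 48z = -924.
Foot = X − λn with λ = (n·X − d)/|n|² = (1992 − (-924))/11664 = 1/4.
Foot = (-10, -12, -15) − (1/4)·(-12, -96, -48) = (-7, 12, -3).

(-7, 12, -3)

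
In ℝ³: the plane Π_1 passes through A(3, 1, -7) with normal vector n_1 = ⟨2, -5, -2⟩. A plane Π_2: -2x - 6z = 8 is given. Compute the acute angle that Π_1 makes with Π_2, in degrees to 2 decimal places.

77.28

Π_1: n_1·r = n_1·A gives 2x - 5y - 2z = 15.
cos θ = |n₁·n₂| / (|n₁||n₂|) = |8| / (√33 · √40).
θ = arccos(0.22019) ≈ 77.28°.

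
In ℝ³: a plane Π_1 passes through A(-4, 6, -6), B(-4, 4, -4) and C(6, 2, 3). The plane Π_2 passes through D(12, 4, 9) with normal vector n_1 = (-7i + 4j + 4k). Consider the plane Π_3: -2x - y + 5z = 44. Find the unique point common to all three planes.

(8, -5, 11)

AB = (0, -2, 2), AC = (10, -4, 9); a normal to Π_1 is AB × AC = (-10, 20, 20).
Using A: Π_1 has equation -10x + 20y + 20z = 40.
Π_2: n_1·r = n_1·D gives -7x + 4y + 4z = -32.
Solving the 3×3 linear system -10x + 20y + 20z = 40, -7x + 4y + 4z = -32, -2x - y + 5z = 44 (e.g. by elimination or Cramer's rule, determinant = 600) gives (8, -5, 11).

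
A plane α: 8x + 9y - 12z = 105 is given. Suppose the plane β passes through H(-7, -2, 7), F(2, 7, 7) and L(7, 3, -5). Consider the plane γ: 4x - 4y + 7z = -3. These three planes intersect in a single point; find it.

HF = (9, 9, 0), HL = (14, 5, -12); a normal to β is HF × HL = (-108, 108, -81).
Using H: β has equation -108x + 108y - 81z = -27.
Solving the 3×3 linear system 8x + 9y - 12z = 105, -108x + 108y - 81z = -27, 4x - 4y + 7z = -3 (e.g. by elimination or Cramer's rule, determinant = 7344) gives (6, 5, -1).

(6, 5, -1)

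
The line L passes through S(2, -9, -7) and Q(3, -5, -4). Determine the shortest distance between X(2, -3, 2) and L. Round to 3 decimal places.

4.118

A direction vector for L is Q − S = (1, 4, 3).
Taking (2, -9, -7) on L with direction v = (1, 4, 3): w = X − (2, -9, -7) = (0, 6, 9), and w × v = (-18, 9, -6).
Distance = |w × v| / |v| = √441 / √26 ≈ 4.118.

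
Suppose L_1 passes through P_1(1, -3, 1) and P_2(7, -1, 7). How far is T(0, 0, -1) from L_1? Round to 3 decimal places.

3.479

A direction vector for L_1 is P_2 − P_1 = (6, 2, 6).
Taking (1, -3, 1) on L_1 with direction v = (6, 2, 6): w = T − (1, -3, 1) = (-1, 3, -2), and w × v = (22, -6, -20).
Distance = |w × v| / |v| = √920 / √76 ≈ 3.479.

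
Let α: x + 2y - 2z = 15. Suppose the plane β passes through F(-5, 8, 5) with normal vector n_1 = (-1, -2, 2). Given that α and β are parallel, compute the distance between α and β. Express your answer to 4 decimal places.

4.6667

β: n_1·r = n_1·F gives -x - 2y + 2z = -1.
Rescale β by 1/(-1): x + 2y - 2z = 1. Then distance = |15 − 1| / √9 ≈ 4.6667.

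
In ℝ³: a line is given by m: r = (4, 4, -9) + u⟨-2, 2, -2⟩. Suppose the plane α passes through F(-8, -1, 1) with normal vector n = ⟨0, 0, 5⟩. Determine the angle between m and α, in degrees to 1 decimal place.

35.3

α: n·r = n·F gives 5z = 5.
sin θ = |n·v| / (|n||v|) = |-10| / (√25 · √12) = 0.57735.
θ ≈ 35.3°.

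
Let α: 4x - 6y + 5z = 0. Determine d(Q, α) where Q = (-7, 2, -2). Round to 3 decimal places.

n·Q − d = (4)·(-7) + (-6)·(2) + (5)·(-2) − 0 = -50; |n| = √77.
Distance = |-50| / √77 = 50/√77 ≈ 5.698.

5.698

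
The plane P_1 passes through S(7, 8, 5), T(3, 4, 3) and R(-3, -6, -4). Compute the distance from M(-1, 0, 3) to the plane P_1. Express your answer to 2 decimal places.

1.33

ST = (-4, -4, -2), SR = (-10, -14, -9); a normal to P_1 is ST × SR = (8, -16, 16).
Using S: P_1 has equation 8x - 16y + 16z = 8.
n·M − d = (8)·(-1) + (-16)·(0) + (16)·(3) − 8 = 32; |n| = √576.
Distance = |32| / √576 = 32/√576 ≈ 1.33.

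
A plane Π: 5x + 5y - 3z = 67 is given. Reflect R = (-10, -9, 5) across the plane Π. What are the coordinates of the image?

(20, 21, -13)

λ = (n·R − d)/|n|² = (-110 − 67)/59 = -3.
Reflection = R − 2λn = (-10, -9, 5) − (-6)·(5, 5, -3) = (20, 21, -13).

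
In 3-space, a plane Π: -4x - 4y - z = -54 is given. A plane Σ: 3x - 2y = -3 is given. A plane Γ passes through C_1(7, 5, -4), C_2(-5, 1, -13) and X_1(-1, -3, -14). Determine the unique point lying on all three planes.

C_1C_2 = (-12, -4, -9), C_1X_1 = (-8, -8, -10); a normal to Γ is C_1C_2 × C_1X_1 = (-32, -48, 64).
Using C_1: Γ has equation -32x - 48y + 64z = -720.
Solving the 3×3 linear system -4x - 4y - z = -54, 3x - 2y = -3, -32x - 48y + 64z = -720 (e.g. by elimination or Cramer's rule, determinant = 1488) gives (5, 9, -2).

(5, 9, -2)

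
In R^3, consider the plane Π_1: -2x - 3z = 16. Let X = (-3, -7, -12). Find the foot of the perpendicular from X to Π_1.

Foot = X − λn with λ = (n·X − d)/|n|² = (42 − 16)/13 = 2.
Foot = (-3, -7, -12) − 2·(-2, 0, -3) = (1, -7, -6).

(1, -7, -6)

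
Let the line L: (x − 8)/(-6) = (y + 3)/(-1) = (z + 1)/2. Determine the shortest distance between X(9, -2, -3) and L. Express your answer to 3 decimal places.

1.746

L has direction (-6, -1, 2) through (8, -3, -1).
Taking (8, -3, -1) on L with direction v = (-6, -1, 2): w = X − (8, -3, -1) = (1, 1, -2), and w × v = (0, 10, 5).
Distance = |w × v| / |v| = √125 / √41 ≈ 1.746.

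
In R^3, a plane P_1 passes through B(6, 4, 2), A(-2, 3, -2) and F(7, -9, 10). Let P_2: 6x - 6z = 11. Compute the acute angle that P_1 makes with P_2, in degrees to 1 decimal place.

BA = (-8, -1, -4), BF = (1, -13, 8); a normal to P_1 is BA × BF = (-60, 60, 105).
Using B: P_1 has equation -60x + 60y + 105z = 90.
cos θ = |n₁·n₂| / (|n₁||n₂|) = |-990| / (√18225 · √72).
θ = arccos(0.86424) ≈ 30.2°.

30.2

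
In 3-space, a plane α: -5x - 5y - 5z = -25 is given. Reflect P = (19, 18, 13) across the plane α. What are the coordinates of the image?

(-11, -12, -17)

λ = (n·P − d)/|n|² = (-250 − (-25))/75 = -3.
Reflection = P − 2λn = (19, 18, 13) − (-6)·(-5, -5, -5) = (-11, -12, -17).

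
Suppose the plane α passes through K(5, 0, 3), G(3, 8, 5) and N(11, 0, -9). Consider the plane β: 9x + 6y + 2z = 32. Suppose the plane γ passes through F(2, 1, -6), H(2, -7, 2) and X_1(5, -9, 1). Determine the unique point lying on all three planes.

KG = (-2, 8, 2), KN = (6, 0, -12); a normal to α is KG × KN = (-96, -12, -48).
Using K: α has equation -96x - 12y - 48z = -624.
FH = (0, -8, 8), FX_1 = (3, -10, 7); a normal to γ is FH × FX_1 = (24, 24, 24).
Using F: γ has equation 24x + 24y + 24z = -72.
Solving the 3×3 linear system -96x - 12y - 48z = -624, 9x + 6y + 2z = 32, 24x + 24y + 24z = -72 (e.g. by elimination or Cramer's rule, determinant = -10656) gives (10, -8, -5).

(10, -8, -5)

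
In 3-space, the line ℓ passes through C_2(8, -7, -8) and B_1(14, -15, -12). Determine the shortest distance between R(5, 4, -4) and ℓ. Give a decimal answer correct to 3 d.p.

4.206

A direction vector for ℓ is B_1 − C_2 = (6, -8, -4).
Taking (8, -7, -8) on ℓ with direction v = (6, -8, -4): w = R − (8, -7, -8) = (-3, 11, 4), and w × v = (-12, 12, -42).
Distance = |w × v| / |v| = √2052 / √116 ≈ 4.206.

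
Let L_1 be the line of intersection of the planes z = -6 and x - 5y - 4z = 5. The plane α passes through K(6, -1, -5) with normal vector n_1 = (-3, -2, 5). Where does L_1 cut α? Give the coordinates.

Direction of L_1: (0, 0, 1) × (1, -5, -4) = (5, 1, 0).
A point on L_1: solving the two plane equations with x = 6 gives (6, 5, -6).
α: n_1·r = n_1·K gives -3x - 2y + 5z = -41.
Substitute r = (6, 5, -6) + t(5, 1, 0) into the plane: -58 + (-17)t = -41, so t = -1.
Intersection: (6, 5, -6) + (-1)·(5, 1, 0) = (1, 4, -6).

(1, 4, -6)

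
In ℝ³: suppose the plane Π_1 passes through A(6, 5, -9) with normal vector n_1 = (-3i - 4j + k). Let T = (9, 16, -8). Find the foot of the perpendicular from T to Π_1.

Π_1: n_1·r = n_1·A gives -3x - 4y + z = -47.
Foot = T − λn with λ = (n·T − d)/|n|² = (-99 − (-47))/26 = -2.
Foot = (9, 16, -8) − (-2)·(-3, -4, 1) = (3, 8, -6).

(3, 8, -6)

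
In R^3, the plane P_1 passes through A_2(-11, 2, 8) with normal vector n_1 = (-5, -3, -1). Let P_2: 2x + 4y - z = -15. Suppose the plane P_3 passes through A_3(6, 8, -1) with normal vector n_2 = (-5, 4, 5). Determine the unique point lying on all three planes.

P_1: n_1·r = n_1·A_2 gives -5x - 3y - z = 41.
P_3: n_2·r = n_2·A_3 gives -5x + 4y + 5z = -3.
Solving the 3×3 linear system -5x - 3y - z = 41, 2x + 4y - z = -15, -5x + 4y + 5z = -3 (e.g. by elimination or Cramer's rule, determinant = -133) gives (-6, -2, -5).

(-6, -2, -5)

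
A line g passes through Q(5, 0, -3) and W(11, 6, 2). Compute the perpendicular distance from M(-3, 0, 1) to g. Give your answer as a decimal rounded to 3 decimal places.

8.480

A direction vector for g is W − Q = (6, 6, 5).
Taking (5, 0, -3) on g with direction v = (6, 6, 5): w = M − (5, 0, -3) = (-8, 0, 4), and w × v = (-24, 64, -48).
Distance = |w × v| / |v| = √6976 / √97 ≈ 8.480.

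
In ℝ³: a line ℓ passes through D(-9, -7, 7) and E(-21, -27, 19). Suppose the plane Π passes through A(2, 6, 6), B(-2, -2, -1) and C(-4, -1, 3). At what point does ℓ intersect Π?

A direction vector for ℓ is E − D = (-12, -20, 12).
AB = (-4, -8, -7), AC = (-6, -7, -3); a normal to Π is AB × AC = (-25, 30, -20).
Using A: Π has equation -25x + 30y - 20z = 10.
Substitute r = (-9, -7, 7) + t(-12, -20, 12) into the plane: -125 + (-540)t = 10, so t = -1/4.
Intersection: (-9, -7, 7) + (-1/4)·(-12, -20, 12) = (-6, -2, 4).

(-6, -2, 4)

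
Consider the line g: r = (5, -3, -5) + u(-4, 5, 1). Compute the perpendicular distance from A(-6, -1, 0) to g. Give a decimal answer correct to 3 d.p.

Taking (5, -3, -5) on g with direction v = (-4, 5, 1): w = A − (5, -3, -5) = (-11, 2, 5), and w × v = (-23, -9, -47).
Distance = |w × v| / |v| = √2819 / √42 ≈ 8.193.

8.193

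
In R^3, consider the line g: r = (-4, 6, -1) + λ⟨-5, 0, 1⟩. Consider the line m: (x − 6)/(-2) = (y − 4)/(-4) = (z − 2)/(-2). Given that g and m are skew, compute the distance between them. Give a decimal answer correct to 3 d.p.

m has direction (-2, -4, -2) through (6, 4, 2).
Common perpendicular direction n = (-5, 0, 1) × (-2, -4, -2) = (4, -12, 20).
With w = (6, 4, 2) − (-4, 6, -1) = (10, -2, 3), w · n = 124.
Distance = |w · n| / |n| = |124| / √560 ≈ 5.240.

5.240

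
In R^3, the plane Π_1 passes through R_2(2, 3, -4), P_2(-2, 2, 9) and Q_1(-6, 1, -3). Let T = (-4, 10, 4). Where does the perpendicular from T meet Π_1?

(-2, 2, 4)

R_2P_2 = (-4, -1, 13), R_2Q_1 = (-8, -2, 1); a normal to Π_1 is R_2P_2 × R_2Q_1 = (25, -100, 0).
Using R_2: Π_1 has equation 25x - 100y = -250.
Foot = T − λn with λ = (n·T − d)/|n|² = (-1100 − (-250))/10625 = -2/25.
Foot = (-4, 10, 4) − (-2/25)·(25, -100, 0) = (-2, 2, 4).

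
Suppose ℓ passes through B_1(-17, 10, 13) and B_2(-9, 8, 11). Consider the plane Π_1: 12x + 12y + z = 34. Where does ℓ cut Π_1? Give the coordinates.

A direction vector for ℓ is B_2 − B_1 = (8, -2, -2).
Substitute r = (-17, 10, 13) + t(8, -2, -2) into the plane: -71 + 70t = 34, so t = 3/2.
Intersection: (-17, 10, 13) + (3/2)·(8, -2, -2) = (-5, 7, 10).

(-5, 7, 10)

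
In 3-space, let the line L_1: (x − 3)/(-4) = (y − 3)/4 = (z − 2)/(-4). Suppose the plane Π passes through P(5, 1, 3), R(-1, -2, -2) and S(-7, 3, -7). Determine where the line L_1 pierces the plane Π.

(-1, 7, -2)

L_1 has direction (-4, 4, -4) through (3, 3, 2).
PR = (-6, -3, -5), PS = (-12, 2, -10); a normal to Π is PR × PS = (40, 0, -48).
Using P: Π has equation 40x - 48z = 56.
Substitute r = (3, 3, 2) + t(-4, 4, -4) into the plane: 24 + 32t = 56, so t = 1.
Intersection: (3, 3, 2) + 1·(-4, 4, -4) = (-1, 7, -2).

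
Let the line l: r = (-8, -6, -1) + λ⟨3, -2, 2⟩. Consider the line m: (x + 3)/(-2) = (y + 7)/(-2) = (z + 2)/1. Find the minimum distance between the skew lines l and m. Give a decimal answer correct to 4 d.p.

m has direction (-2, -2, 1) through (-3, -7, -2).
Common perpendicular direction n = (3, -2, 2) × (-2, -2, 1) = (2, -7, -10).
With w = (-3, -7, -2) − (-8, -6, -1) = (5, -1, -1), w · n = 27.
Distance = |w · n| / |n| = |27| / √153 ≈ 2.1828.

2.1828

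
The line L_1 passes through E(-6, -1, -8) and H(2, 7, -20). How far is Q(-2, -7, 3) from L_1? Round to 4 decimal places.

A direction vector for L_1 is H − E = (8, 8, -12).
Taking (-6, -1, -8) on L_1 with direction v = (8, 8, -12): w = Q − (-6, -1, -8) = (4, -6, 11), and w × v = (-16, 136, 80).
Distance = |w × v| / |v| = √25152 / √272 ≈ 9.6162.

9.6162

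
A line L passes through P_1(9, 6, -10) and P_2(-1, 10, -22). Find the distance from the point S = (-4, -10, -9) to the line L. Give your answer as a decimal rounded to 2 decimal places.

A direction vector for L is P_2 − P_1 = (-10, 4, -12).
Taking (9, 6, -10) on L with direction v = (-10, 4, -12): w = S − (9, 6, -10) = (-13, -16, 1), and w × v = (188, -166, -212).
Distance = |w × v| / |v| = √107844 / √260 ≈ 20.37.

20.37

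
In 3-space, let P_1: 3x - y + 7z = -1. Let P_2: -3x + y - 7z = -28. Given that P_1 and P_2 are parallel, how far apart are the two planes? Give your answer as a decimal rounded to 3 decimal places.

3.775

Rescale P_2 by 1/(-1): 3x - y + 7z = 28. Then distance = |-1 − 28| / √59 ≈ 3.775.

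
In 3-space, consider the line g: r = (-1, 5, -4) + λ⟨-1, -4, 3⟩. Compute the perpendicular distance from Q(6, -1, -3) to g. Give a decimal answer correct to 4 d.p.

8.4033

Taking (-1, 5, -4) on g with direction v = (-1, -4, 3): w = Q − (-1, 5, -4) = (7, -6, 1), and w × v = (-14, -22, -34).
Distance = |w × v| / |v| = √1836 / √26 ≈ 8.4033.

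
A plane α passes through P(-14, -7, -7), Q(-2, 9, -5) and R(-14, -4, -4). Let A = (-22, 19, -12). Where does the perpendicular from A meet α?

(-8, 7, 0)

PQ = (12, 16, 2), PR = (0, 3, 3); a normal to α is PQ × PR = (42, -36, 36).
Using P: α has equation 42x - 36y + 36z = -588.
Foot = A − λn with λ = (n·A − d)/|n|² = (-2040 − (-588))/4356 = -1/3.
Foot = (-22, 19, -12) − (-1/3)·(42, -36, 36) = (-8, 7, 0).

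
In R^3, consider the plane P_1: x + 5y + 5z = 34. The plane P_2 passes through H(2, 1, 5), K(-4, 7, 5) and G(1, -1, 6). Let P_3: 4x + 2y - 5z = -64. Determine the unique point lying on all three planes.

HK = (-6, 6, 0), HG = (-1, -2, 1); a normal to P_2 is HK × HG = (6, 6, 18).
Using H: P_2 has equation 6x + 6y + 18z = 108.
Solving the 3×3 linear system x + 5y + 5z = 34, 6x + 6y + 18z = 108, 4x + 2y - 5z = -64 (e.g. by elimination or Cramer's rule, determinant = 384) gives (-6, 0, 8).

(-6, 0, 8)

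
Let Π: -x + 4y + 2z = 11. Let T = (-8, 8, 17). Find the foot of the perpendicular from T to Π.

Foot = T − λn with λ = (n·T − d)/|n|² = (74 − 11)/21 = 3.
Foot = (-8, 8, 17) − 3·(-1, 4, 2) = (-5, -4, 11).

(-5, -4, 11)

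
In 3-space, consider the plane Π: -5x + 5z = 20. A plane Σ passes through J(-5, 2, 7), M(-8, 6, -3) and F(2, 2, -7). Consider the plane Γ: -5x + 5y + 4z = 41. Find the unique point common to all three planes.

JM = (-3, 4, -10), JF = (7, 0, -14); a normal to Σ is JM × JF = (-56, -112, -28).
Using J: Σ has equation -56x - 112y - 28z = -140.
Solving the 3×3 linear system -5x + 5z = 20, -56x - 112y - 28z = -140, -5x + 5y + 4z = 41 (e.g. by elimination or Cramer's rule, determinant = -2660) gives (-5, 4, -1).

(-5, 4, -1)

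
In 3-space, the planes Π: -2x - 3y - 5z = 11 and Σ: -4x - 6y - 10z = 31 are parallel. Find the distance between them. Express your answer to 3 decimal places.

0.730

Rescale Σ by 1/2: -2x - 3y - 5z = 31/2. Then distance = |11 − (31/2)| / √38 ≈ 0.730.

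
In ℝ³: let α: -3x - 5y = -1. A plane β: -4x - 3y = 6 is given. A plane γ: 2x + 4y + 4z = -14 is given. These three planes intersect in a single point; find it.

(-3, 2, -4)

Solving the 3×3 linear system -3x - 5y = -1, -4x - 3y = 6, 2x + 4y + 4z = -14 (e.g. by elimination or Cramer's rule, determinant = -44) gives (-3, 2, -4).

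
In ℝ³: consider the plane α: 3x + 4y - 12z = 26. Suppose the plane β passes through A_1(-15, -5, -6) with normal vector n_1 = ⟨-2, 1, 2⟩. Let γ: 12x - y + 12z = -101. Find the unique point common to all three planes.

β: n_1·r = n_1·A_1 gives -2x + y + 2z = 13.
Solving the 3×3 linear system 3x + 4y - 12z = 26, -2x + y + 2z = 13, 12x - y + 12z = -101 (e.g. by elimination or Cramer's rule, determinant = 354) gives (-6, 5, -2).

(-6, 5, -2)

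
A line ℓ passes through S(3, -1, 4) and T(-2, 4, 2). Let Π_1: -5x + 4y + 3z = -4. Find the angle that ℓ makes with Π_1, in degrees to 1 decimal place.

48.6

A direction vector for ℓ is T − S = (-5, 5, -2).
sin θ = |n·v| / (|n||v|) = |39| / (√50 · √54) = 0.75056.
θ ≈ 48.6°.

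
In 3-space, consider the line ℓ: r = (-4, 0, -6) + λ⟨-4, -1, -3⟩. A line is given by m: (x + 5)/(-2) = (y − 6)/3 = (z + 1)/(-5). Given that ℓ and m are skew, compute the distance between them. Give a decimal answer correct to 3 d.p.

m has direction (-2, 3, -5) through (-5, 6, -1).
Common perpendicular direction n = (-4, -1, -3) × (-2, 3, -5) = (14, -14, -14).
With w = (-5, 6, -1) − (-4, 0, -6) = (-1, 6, 5), w · n = -168.
Distance = |w · n| / |n| = |-168| / √588 ≈ 6.928.

6.928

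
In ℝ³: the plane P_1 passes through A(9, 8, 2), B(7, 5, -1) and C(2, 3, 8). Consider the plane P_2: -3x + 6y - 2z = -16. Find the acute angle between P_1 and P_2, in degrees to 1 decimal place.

AB = (-2, -3, -3), AC = (-7, -5, 6); a normal to P_1 is AB × AC = (-33, 33, -11).
Using A: P_1 has equation -33x + 33y - 11z = -55.
cos θ = |n₁·n₂| / (|n₁||n₂|) = |319| / (√2299 · √49).
θ = arccos(0.95044) ≈ 18.1°.

18.1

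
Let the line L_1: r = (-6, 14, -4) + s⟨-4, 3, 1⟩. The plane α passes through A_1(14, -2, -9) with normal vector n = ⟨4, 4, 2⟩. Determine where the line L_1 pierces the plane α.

(6, 5, -7)

α: n·r = n·A_1 gives 4x + 4y + 2z = 30.
Substitute r = (-6, 14, -4) + t(-4, 3, 1) into the plane: 24 + (-2)t = 30, so t = -3.
Intersection: (-6, 14, -4) + (-3)·(-4, 3, 1) = (6, 5, -7).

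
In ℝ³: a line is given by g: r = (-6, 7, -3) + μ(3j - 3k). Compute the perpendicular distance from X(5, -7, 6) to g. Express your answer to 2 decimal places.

11.55

Taking (-6, 7, -3) on g with direction v = (0, 3, -3): w = X − (-6, 7, -3) = (11, -14, 9), and w × v = (15, 33, 33).
Distance = |w × v| / |v| = √2403 / √18 ≈ 11.55.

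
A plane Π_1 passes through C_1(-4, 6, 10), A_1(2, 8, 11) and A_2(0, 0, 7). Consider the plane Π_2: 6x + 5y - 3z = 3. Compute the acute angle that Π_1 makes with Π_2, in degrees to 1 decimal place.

54.0

C_1A_1 = (6, 2, 1), C_1A_2 = (4, -6, -3); a normal to Π_1 is C_1A_1 × C_1A_2 = (0, 22, -44).
Using C_1: Π_1 has equation 22y - 44z = -308.
cos θ = |n₁·n₂| / (|n₁||n₂|) = |242| / (√2420 · √70).
θ = arccos(0.58797) ≈ 54.0°.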